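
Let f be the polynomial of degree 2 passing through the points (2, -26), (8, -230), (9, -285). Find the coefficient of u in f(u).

Write f(u) = au^2 + bu + c. Substituting each data point gives a linear system:
  4a + 2b + c = -26
  64a + 8b + c = -230
  81a + 9b + c = -285
Solving the system yields a = -3, b = -4, c = -6.
So f(u) = -3u^2 - 4u - 6.
The coefficient of u is -4.

-4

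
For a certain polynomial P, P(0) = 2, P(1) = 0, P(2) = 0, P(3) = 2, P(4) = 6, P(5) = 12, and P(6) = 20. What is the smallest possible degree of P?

2

Forward differences of the values at s = 0, 1, 2, 3, 4, 5, 6:
  P  : 2  0  0  2  6  12  20
  Δ  : -2  0  2  4  6  8
  Δ^2: 2  2  2  2  2
  Δ^3: 0  0  0  0
  Δ^4: 0  0  0
  Δ^5: 0  0
  Δ^6: 0
The second differences are constant (2) and nonzero, while all higher differences vanish, so the minimal degree is 2.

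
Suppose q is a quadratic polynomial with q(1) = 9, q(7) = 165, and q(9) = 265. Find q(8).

212

Using the Lagrange interpolation formula with nodes 1, 7, 9:
  L_0(u) = (u - 7)(u - 9) / 48
  L_1(u) = (u - 1)(u - 9) / -12
  L_2(u) = (u - 1)(u - 7) / 16
Then q(u) = 9·L_0(u) + 165·L_1(u) + 265·L_2(u).
Expanding and collecting terms gives q(u) = 3u² + 2u + 4.
Evaluating at u = 8: q(8) = 212.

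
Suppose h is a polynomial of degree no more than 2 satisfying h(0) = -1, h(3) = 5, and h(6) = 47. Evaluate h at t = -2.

Forward differences of the values at t = 0, 3, 6:
  h  : -1  5  47
  Δ  : 6  42
  Δ^2: 36
The second differences are constant, confirming degree 2.
Interpolating (Newton forward form) and evaluating at t = -2 gives h(-2) = 15.

15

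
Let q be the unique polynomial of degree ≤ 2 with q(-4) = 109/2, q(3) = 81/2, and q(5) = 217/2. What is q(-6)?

261/2

Write q(x) = ax^2 + bx + c. Substituting each data point gives a linear system:
  16a - 4b + c = 109/2
  9a + 3b + c = 81/2
  25a + 5b + c = 217/2
Solving the system yields a = 4, b = 2, c = -3/2.
So q(x) = 4x² + 2x - 3/2.
Then q(-6) = 261/2.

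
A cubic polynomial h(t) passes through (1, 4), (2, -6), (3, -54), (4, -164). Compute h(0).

0

Write h(t) = at^3 + bt^2 + ct + d. Substituting each data point gives a linear system:
  a + b + c + d = 4
  8a + 4b + 2c + d = -6
  27a + 9b + 3c + d = -54
  64a + 16b + 4c + d = -164
Solving the system yields a = -4, b = 5, c = 3, d = 0.
So h(t) = -4t^3 + 5t^2 + 3t.
Then h(0) = 0.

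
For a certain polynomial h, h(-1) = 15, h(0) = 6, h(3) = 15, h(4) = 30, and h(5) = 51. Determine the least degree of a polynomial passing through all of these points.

Divided differences on the nodes -1, 0, 3, 4, 5:
  order 0: 15  6  15  30  51
  order 1: -9  3  15  21
  order 2: 3  3  3
  order 3: 0  0
  order 4: 0
The order-2 divided differences are all 3 (nonzero) and every higher order vanishes, so the data lies on a polynomial of degree exactly 2.

2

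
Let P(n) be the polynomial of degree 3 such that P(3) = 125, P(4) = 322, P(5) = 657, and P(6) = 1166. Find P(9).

Forward differences of the values at n = 3, 4, 5, 6:
  P  : 125  322  657  1166
  Δ  : 197  335  509
  Δ^2: 138  174
  Δ^3: 36
The third differences are constant, confirming degree 3.
Interpolating (Newton forward form) and evaluating at n = 9 gives P(9) = 4097.

4097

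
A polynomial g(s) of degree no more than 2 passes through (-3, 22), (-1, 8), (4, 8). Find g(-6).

58

Write g(s) = as^2 + bs + c. Substituting each data point gives a linear system:
  9a - 3b + c = 22
  a - b + c = 8
  16a + 4b + c = 8
Solving the system yields a = 1, b = -3, c = 4.
So g(s) = s^2 - 3s + 4.
Then g(-6) = 58.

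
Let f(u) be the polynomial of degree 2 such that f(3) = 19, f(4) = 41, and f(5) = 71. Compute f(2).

Using the Lagrange interpolation formula with nodes 3, 4, 5:
  L_0(u) = (u - 4)(u - 5) / 2
  L_1(u) = (u - 3)(u - 5) / -1
  L_2(u) = (u - 3)(u - 4) / 2
Then f(u) = 19·L_0(u) + 41·L_1(u) + 71·L_2(u).
Expanding and collecting terms gives f(u) = 4u² - 6u + 1.
Evaluating at u = 2: f(2) = 5.

5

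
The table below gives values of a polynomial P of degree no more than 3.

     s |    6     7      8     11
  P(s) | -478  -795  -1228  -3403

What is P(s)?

P(s) = -3s^3 + 5s^2 - s - 4

Write P(s) = as^3 + bs^2 + cs + d. Substituting each data point gives a linear system:
  216a + 36b + 6c + d = -478
  343a + 49b + 7c + d = -795
  512a + 64b + 8c + d = -1228
  1331a + 121b + 11c + d = -3403
Solving the system yields a = -3, b = 5, c = -1, d = -4.
So P(s) = -3s^3 + 5s^2 - s - 4.
Check: P(8) = -1228. ✓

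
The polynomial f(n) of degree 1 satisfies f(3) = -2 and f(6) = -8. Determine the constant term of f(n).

Write f(n) = an + b. Substituting each data point gives a linear system:
  3a + b = -2
  6a + b = -8
Solving the system yields a = -2, b = 4.
So f(n) = -2n + 4.
The constant term is 4.

4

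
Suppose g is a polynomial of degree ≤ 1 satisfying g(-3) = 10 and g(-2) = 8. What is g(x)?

g(x) = -2x + 4

Write g(x) = ax + b. Substituting each data point gives a linear system:
  -3a + b = 10
  -2a + b = 8
Solving the system yields a = -2, b = 4.
So g(x) = -2x + 4.
Check: g(-3) = 10. ✓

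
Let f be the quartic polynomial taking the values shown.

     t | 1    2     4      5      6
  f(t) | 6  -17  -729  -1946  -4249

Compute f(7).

-8142

Using the Lagrange interpolation formula with nodes 1, 2, 4, 5, 6:
  L_0(t) = (t - 2)(t - 4)(t - 5)(t - 6) / 60
  L_1(t) = (t - 1)(t - 4)(t - 5)(t - 6) / -24
  L_2(t) = (t - 1)(t - 2)(t - 5)(t - 6) / 12
  L_3(t) = (t - 1)(t - 2)(t - 4)(t - 6) / -12
  L_4(t) = (t - 1)(t - 2)(t - 4)(t - 5) / 40
Then f(t) = 6·L_0(t) - 17·L_1(t) - 729·L_2(t) - 1946·L_3(t) - 4249·L_4(t).
Expanding and collecting terms gives f(t) = -4t⁴ + 4t³ + t² + 6t - 1.
Evaluating at t = 7: f(7) = -8142.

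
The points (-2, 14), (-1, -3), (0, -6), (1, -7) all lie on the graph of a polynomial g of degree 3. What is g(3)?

-51

Forward differences of the values at n = -2, -1, 0, 1:
  g  : 14  -3  -6  -7
  Δ  : -17  -3  -1
  Δ^2: 14  2
  Δ^3: -12
The third differences are constant, confirming degree 3.
Interpolating (Newton forward form) and evaluating at n = 3 gives g(3) = -51.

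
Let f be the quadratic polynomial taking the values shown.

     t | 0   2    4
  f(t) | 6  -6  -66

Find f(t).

f(t) = -6t^2 + 6t + 6

Using the Lagrange interpolation formula with nodes 0, 2, 4:
  L_0(t) = (t - 2)(t - 4) / 8
  L_1(t) = t(t - 4) / -4
  L_2(t) = t(t - 2) / 8
Then f(t) = 6·L_0(t) - 6·L_1(t) - 66·L_2(t).
Expanding and collecting terms gives f(t) = -6t^2 + 6t + 6.
Check: f(4) = -66. ✓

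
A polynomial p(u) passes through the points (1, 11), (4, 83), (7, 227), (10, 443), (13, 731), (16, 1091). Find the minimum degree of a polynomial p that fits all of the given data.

2

Forward differences of the values at u = 1, 4, 7, 10, 13, 16:
  p  : 11  83  227  443  731  1091
  Δ  : 72  144  216  288  360
  Δ^2: 72  72  72  72
  Δ^3: 0  0  0
  Δ^4: 0  0
  Δ^5: 0
The second differences are constant (72) and nonzero, while all higher differences vanish, so the minimal degree is 2.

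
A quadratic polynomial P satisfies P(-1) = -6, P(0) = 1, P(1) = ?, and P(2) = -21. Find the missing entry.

On equispaced nodes a degree-2 polynomial has vanishing third forward difference, so
  - P(-1) + 3·P(0) - 3·P(1) + P(2) = 0.
Substituting the known values and solving for P(1):
  -3·P(1) = 12
  P(1) = -4.

-4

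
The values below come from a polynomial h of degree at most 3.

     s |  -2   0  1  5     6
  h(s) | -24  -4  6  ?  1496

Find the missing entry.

The 4 known points determine the degree-3 polynomial uniquely.
Write h(s) = as^3 + bs^2 + cs + d. Substituting each data point gives a linear system:
  -8a + 4b - 2c + d = -24
  d = -4
  a + b + c + d = 6
  216a + 36b + 6c + d = 1496
Solving the system yields a = 6, b = 6, c = -2, d = -4.
So h(s) = 6s³ + 6s² - 2s - 4.
Then h(5) = 886.

886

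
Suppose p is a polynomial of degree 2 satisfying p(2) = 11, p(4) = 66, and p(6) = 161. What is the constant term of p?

Write p(x) = ax^2 + bx + c. Substituting each data point gives a linear system:
  4a + 2b + c = 11
  16a + 4b + c = 66
  36a + 6b + c = 161
Solving the system yields a = 5, b = -5/2, c = -4.
So p(x) = 5x² - (5/2)x - 4.
The constant term is -4.

-4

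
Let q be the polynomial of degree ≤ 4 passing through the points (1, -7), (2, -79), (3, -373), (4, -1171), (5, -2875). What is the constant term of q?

5

Write q(x) = ax^4 + bx^3 + cx^2 + dx + e. Substituting each data point gives a linear system:
  a + b + c + d + e = -7
  16a + 8b + 4c + 2d + e = -79
  81a + 27b + 9c + 3d + e = -373
  256a + 64b + 16c + 4d + e = -1171
  625a + 125b + 25c + 5d + e = -2875
Solving the system yields a = -5, b = 3, c = -4, d = -6, e = 5.
So q(x) = -5x⁴ + 3x³ - 4x² - 6x + 5.
The constant term is 5.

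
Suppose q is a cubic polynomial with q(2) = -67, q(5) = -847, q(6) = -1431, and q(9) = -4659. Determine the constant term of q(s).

Write q(s) = as^3 + bs^2 + cs + d. Substituting each data point gives a linear system:
  8a + 4b + 2c + d = -67
  125a + 25b + 5c + d = -847
  216a + 36b + 6c + d = -1431
  729a + 81b + 9c + d = -4659
Solving the system yields a = -6, b = -3, c = -5, d = 3.
So q(s) = -6s³ - 3s² - 5s + 3.
The constant term is 3.

3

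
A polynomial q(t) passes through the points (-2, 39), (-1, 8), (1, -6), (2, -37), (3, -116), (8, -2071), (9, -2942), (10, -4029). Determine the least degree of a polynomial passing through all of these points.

3

Divided differences on the nodes -2, -1, 1, 2, 3, 8, 9, 10:
  order 0: 39  8  -6  -37  -116  -2071  -2942  -4029
  order 1: -31  -7  -31  -79  -391  -871  -1087
  order 2: 8  -8  -24  -52  -80  -108
  order 3: -4  -4  -4  -4  -4
  order 4: 0  0  0  0
  order 5: 0  0  0
  order 6: 0  0
  order 7: 0
The order-3 divided differences are all -4 (nonzero) and every higher order vanishes, so the data lies on a polynomial of degree exactly 3.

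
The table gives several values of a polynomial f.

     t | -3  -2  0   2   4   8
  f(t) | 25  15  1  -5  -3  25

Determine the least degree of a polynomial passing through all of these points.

Divided differences on the nodes -3, -2, 0, 2, 4, 8:
  order 0: 25  15  1  -5  -3  25
  order 1: -10  -7  -3  1  7
  order 2: 1  1  1  1
  order 3: 0  0  0
  order 4: 0  0
  order 5: 0
The order-2 divided differences are all 1 (nonzero) and every higher order vanishes, so the data lies on a polynomial of degree exactly 2.

2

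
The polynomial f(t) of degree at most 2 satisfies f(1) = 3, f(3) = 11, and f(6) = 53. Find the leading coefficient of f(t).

2

Write f(t) = at^2 + bt + c. Substituting each data point gives a linear system:
  a + b + c = 3
  9a + 3b + c = 11
  36a + 6b + c = 53
Solving the system yields a = 2, b = -4, c = 5.
So f(t) = 2t^2 - 4t + 5.
The leading coefficient is 2.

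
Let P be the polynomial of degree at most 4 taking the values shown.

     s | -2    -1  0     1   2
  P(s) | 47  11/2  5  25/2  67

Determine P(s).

Write P(s) = as^4 + bs^3 + cs^2 + ds + e. Substituting each data point gives a linear system:
  16a - 8b + 4c - 2d + e = 47
  a - b + c - d + e = 11/2
  e = 5
  a + b + c + d + e = 25/2
  16a + 8b + 4c + 2d + e = 67
Solving the system yields a = 3, b = 1/2, c = 1, d = 3, e = 5.
So P(s) = 3s⁴ + (1/2)s³ + s² + 3s + 5.
Check: P(1) = 25/2. ✓

P(s) = 3s^4 + (1/2)s^3 + s^2 + 3s + 5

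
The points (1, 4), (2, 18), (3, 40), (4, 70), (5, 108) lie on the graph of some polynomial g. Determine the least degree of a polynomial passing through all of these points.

Forward differences of the values at t = 1, 2, 3, 4, 5:
  g  : 4  18  40  70  108
  Δ  : 14  22  30  38
  Δ^2: 8  8  8
  Δ^3: 0  0
  Δ^4: 0
The second differences are constant (8) and nonzero, while all higher differences vanish, so the minimal degree is 2.

2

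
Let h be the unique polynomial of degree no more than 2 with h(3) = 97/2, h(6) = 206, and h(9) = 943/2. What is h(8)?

371

Forward differences of the values at s = 3, 6, 9:
  h  : 97/2  206  943/2
  Δ  : 315/2  531/2
  Δ^2: 108
The second differences are constant, confirming degree 2.
Interpolating (Newton forward form) and evaluating at s = 8 gives h(8) = 371.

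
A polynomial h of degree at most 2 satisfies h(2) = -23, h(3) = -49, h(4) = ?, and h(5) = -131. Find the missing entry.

On equispaced nodes a degree-2 polynomial has vanishing third forward difference, so
  - h(2) + 3·h(3) - 3·h(4) + h(5) = 0.
Substituting the known values and solving for h(4):
  -3·h(4) = 255
  h(4) = -85.

-85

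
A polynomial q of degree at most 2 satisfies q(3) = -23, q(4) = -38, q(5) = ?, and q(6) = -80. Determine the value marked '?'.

-57

On equispaced nodes a degree-2 polynomial has vanishing third forward difference, so
  - q(3) + 3·q(4) - 3·q(5) + q(6) = 0.
Substituting the known values and solving for q(5):
  -3·q(5) = 171
  q(5) = -57.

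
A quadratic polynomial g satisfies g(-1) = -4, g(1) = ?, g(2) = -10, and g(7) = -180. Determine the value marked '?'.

0

The 3 known points determine the degree-2 polynomial uniquely.
Write g(n) = an^2 + bn + c. Substituting each data point gives a linear system:
  a - b + c = -4
  4a + 2b + c = -10
  49a + 7b + c = -180
Solving the system yields a = -4, b = 2, c = 2.
So g(n) = -4n^2 + 2n + 2.
Then g(1) = 0.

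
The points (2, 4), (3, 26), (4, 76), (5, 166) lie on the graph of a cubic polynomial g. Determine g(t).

g(t) = 2t^3 - 4t^2 + 4t - 4

Write g(t) = at^3 + bt^2 + ct + d. Substituting each data point gives a linear system:
  8a + 4b + 2c + d = 4
  27a + 9b + 3c + d = 26
  64a + 16b + 4c + d = 76
  125a + 25b + 5c + d = 166
Solving the system yields a = 2, b = -4, c = 4, d = -4.
So g(t) = 2t^3 - 4t^2 + 4t - 4.
Check: g(3) = 26. ✓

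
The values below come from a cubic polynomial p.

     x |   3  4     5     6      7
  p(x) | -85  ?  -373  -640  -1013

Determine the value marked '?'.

On equispaced nodes a degree-3 polynomial has vanishing fourth forward difference, so
  p(3) - 4·p(4) + 6·p(5) - 4·p(6) + p(7) = 0.
Substituting the known values and solving for p(4):
  -4·p(4) = 776
  p(4) = -194.

-194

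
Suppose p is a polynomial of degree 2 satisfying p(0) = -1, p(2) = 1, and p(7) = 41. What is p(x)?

Using the Lagrange interpolation formula with nodes 0, 2, 7:
  L_0(x) = (x - 2)(x - 7) / 14
  L_1(x) = x(x - 7) / -10
  L_2(x) = x(x - 2) / 35
Then p(x) = -1·L_0(x) + 1·L_1(x) + 41·L_2(x).
Expanding and collecting terms gives p(x) = x^2 - x - 1.
Check: p(0) = -1. ✓

p(x) = x^2 - x - 1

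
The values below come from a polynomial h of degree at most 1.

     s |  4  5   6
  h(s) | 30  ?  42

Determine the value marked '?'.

On equispaced nodes a degree-1 polynomial has vanishing second forward difference, so
  h(4) - 2·h(5) + h(6) = 0.
Substituting the known values and solving for h(5):
  -2·h(5) = -72
  h(5) = 36.

36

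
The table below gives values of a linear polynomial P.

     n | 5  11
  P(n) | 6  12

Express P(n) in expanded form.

Write P(n) = an + b. Substituting each data point gives a linear system:
  5a + b = 6
  11a + b = 12
Solving the system yields a = 1, b = 1.
So P(n) = n + 1.
Check: P(5) = 6. ✓

P(n) = n + 1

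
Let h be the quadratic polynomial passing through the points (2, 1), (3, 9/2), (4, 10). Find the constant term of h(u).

Write h(u) = au^2 + bu + c. Substituting each data point gives a linear system:
  4a + 2b + c = 1
  9a + 3b + c = 9/2
  16a + 4b + c = 10
Solving the system yields a = 1, b = -3/2, c = 0.
So h(u) = u^2 - (3/2)u.
The constant term is 0.

0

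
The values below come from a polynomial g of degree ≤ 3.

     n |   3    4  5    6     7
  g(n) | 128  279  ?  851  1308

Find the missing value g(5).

The 4 known points determine the degree-3 polynomial uniquely.
Write g(n) = an^3 + bn^2 + cn + d. Substituting each data point gives a linear system:
  27a + 9b + 3c + d = 128
  64a + 16b + 4c + d = 279
  216a + 36b + 6c + d = 851
  343a + 49b + 7c + d = 1308
Solving the system yields a = 3, b = 6, c = -2, d = -1.
So g(n) = 3n^3 + 6n^2 - 2n - 1.
Then g(5) = 514.

514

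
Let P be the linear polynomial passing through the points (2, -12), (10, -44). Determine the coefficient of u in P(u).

Write P(u) = au + b. Substituting each data point gives a linear system:
  2a + b = -12
  10a + b = -44
Solving the system yields a = -4, b = -4.
So P(u) = -4u - 4.
The leading coefficient is -4.

-4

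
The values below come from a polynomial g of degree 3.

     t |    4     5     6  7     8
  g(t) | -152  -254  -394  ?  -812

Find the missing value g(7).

-578

On equispaced nodes a degree-3 polynomial has vanishing fourth forward difference, so
  g(4) - 4·g(5) + 6·g(6) - 4·g(7) + g(8) = 0.
Substituting the known values and solving for g(7):
  -4·g(7) = 2312
  g(7) = -578.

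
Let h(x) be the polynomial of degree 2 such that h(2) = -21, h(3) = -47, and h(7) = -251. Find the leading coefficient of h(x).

-5

Write h(x) = ax^2 + bx + c. Substituting each data point gives a linear system:
  4a + 2b + c = -21
  9a + 3b + c = -47
  49a + 7b + c = -251
Solving the system yields a = -5, b = -1, c = 1.
So h(x) = -5x^2 - x + 1.
The leading coefficient is -5.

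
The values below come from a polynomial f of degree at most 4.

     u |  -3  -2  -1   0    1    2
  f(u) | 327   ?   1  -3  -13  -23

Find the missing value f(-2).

65

On equispaced nodes a degree-4 polynomial has vanishing fifth forward difference, so
  - f(-3) + 5·f(-2) - 10·f(-1) + 10·f(0) - 5·f(1) + f(2) = 0.
Substituting the known values and solving for f(-2):
  5·f(-2) = 325
  f(-2) = 65.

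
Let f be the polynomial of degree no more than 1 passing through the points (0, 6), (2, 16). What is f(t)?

Using the Lagrange interpolation formula with nodes 0, 2:
  L_0(t) = (t - 2) / -2
  L_1(t) = t / 2
Then f(t) = 6·L_0(t) + 16·L_1(t).
Expanding and collecting terms gives f(t) = 5t + 6.
Check: f(0) = 6. ✓

f(t) = 5t + 6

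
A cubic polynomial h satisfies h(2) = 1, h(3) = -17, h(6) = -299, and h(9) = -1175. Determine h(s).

h(s) = -2s^3 + 3s^2 + 5s - 5

Using the Lagrange interpolation formula with nodes 2, 3, 6, 9:
  L_0(s) = (s - 3)(s - 6)(s - 9) / -28
  L_1(s) = (s - 2)(s - 6)(s - 9) / 18
  L_2(s) = (s - 2)(s - 3)(s - 9) / -36
  L_3(s) = (s - 2)(s - 3)(s - 6) / 126
Then h(s) = 1·L_0(s) - 17·L_1(s) - 299·L_2(s) - 1175·L_3(s).
Expanding and collecting terms gives h(s) = -2s^3 + 3s^2 + 5s - 5.
Check: h(9) = -1175. ✓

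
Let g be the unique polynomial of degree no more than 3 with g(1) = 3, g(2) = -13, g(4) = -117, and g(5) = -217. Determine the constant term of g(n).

3

Write g(n) = an^3 + bn^2 + cn + d. Substituting each data point gives a linear system:
  a + b + c + d = 3
  8a + 4b + 2c + d = -13
  64a + 16b + 4c + d = -117
  125a + 25b + 5c + d = -217
Solving the system yields a = -1, b = -5, c = 6, d = 3.
So g(n) = -n^3 - 5n^2 + 6n + 3.
The constant term is 3.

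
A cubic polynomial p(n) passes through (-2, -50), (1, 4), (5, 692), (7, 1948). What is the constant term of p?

Write p(n) = an^3 + bn^2 + cn + d. Substituting each data point gives a linear system:
  -8a + 4b - 2c + d = -50
  a + b + c + d = 4
  125a + 25b + 5c + d = 692
  343a + 49b + 7c + d = 1948
Solving the system yields a = 6, b = -2, c = -2, d = 2.
So p(n) = 6n^3 - 2n^2 - 2n + 2.
The constant term is 2.

2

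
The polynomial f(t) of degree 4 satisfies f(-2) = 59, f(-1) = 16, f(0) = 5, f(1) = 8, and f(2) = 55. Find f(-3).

Using the Lagrange interpolation formula with nodes -2, -1, 0, 1, 2:
  L_0(t) = (t + 1)t(t - 1)(t - 2) / 24
  L_1(t) = (t + 2)t(t - 1)(t - 2) / -6
  L_2(t) = (t + 2)(t + 1)(t - 1)(t - 2) / 4
  L_3(t) = (t + 2)(t + 1)t(t - 2) / -6
  L_4(t) = (t + 2)(t + 1)t(t - 1) / 24
Then f(t) = 59·L_0(t) + 16·L_1(t) + 5·L_2(t) + 8·L_3(t) + 55·L_4(t).
Expanding and collecting terms gives f(t) = 2t^4 + t^3 + 5t^2 - 5t + 5.
Evaluating at t = -3: f(-3) = 200.

200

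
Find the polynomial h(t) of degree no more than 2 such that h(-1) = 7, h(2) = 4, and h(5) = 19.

Write h(t) = at^2 + bt + c. Substituting each data point gives a linear system:
  a - b + c = 7
  4a + 2b + c = 4
  25a + 5b + c = 19
Solving the system yields a = 1, b = -2, c = 4.
So h(t) = t² - 2t + 4.
Check: h(5) = 19. ✓

h(t) = t^2 - 2t + 4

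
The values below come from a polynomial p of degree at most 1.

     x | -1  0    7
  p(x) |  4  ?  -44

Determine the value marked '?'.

The 2 known points determine the degree-1 polynomial uniquely.
Write p(x) = ax + b. Substituting each data point gives a linear system:
  -a + b = 4
  7a + b = -44
Solving the system yields a = -6, b = -2.
So p(x) = -6x - 2.
Then p(0) = -2.

-2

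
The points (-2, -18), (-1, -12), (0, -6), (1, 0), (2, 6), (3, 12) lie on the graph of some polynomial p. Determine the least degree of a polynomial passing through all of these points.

Forward differences of the values at t = -2, -1, 0, 1, 2, 3:
  p  : -18  -12  -6  0  6  12
  Δ  : 6  6  6  6  6
  Δ^2: 0  0  0  0
  Δ^3: 0  0  0
  Δ^4: 0  0
  Δ^5: 0
The first differences are constant (6) and nonzero, while all higher differences vanish, so the minimal degree is 1.

1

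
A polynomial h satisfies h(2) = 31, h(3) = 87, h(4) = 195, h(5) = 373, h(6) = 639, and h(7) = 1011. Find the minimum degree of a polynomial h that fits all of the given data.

Forward differences of the values at u = 2, 3, 4, 5, 6, 7:
  h  : 31  87  195  373  639  1011
  Δ  : 56  108  178  266  372
  Δ^2: 52  70  88  106
  Δ^3: 18  18  18
  Δ^4: 0  0
  Δ^5: 0
The third differences are constant (18) and nonzero, while all higher differences vanish, so the minimal degree is 3.

3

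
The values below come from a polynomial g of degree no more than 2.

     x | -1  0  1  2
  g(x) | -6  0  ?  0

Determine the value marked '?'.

On equispaced nodes a degree-2 polynomial has vanishing third forward difference, so
  - g(-1) + 3·g(0) - 3·g(1) + g(2) = 0.
Substituting the known values and solving for g(1):
  -3·g(1) = -6
  g(1) = 2.

2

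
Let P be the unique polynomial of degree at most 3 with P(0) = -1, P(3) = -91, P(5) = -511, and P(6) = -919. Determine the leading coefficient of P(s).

Write P(s) = as^3 + bs^2 + cs + d. Substituting each data point gives a linear system:
  d = -1
  27a + 9b + 3c + d = -91
  125a + 25b + 5c + d = -511
  216a + 36b + 6c + d = -919
Solving the system yields a = -5, b = 4, c = 3, d = -1.
So P(s) = -5s³ + 4s² + 3s - 1.
The leading coefficient is -5.

-5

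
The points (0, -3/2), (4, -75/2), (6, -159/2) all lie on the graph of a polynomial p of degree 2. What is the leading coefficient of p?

Write p(t) = at^2 + bt + c. Substituting each data point gives a linear system:
  c = -3/2
  16a + 4b + c = -75/2
  36a + 6b + c = -159/2
Solving the system yields a = -2, b = -1, c = -3/2.
So p(t) = -2t² - t - 3/2.
The leading coefficient is -2.

-2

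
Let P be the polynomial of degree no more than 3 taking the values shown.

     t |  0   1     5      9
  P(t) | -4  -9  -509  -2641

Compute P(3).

-127

Using the Lagrange interpolation formula with nodes 0, 1, 5, 9:
  L_0(t) = (t - 1)(t - 5)(t - 9) / -45
  L_1(t) = t(t - 5)(t - 9) / 32
  L_2(t) = t(t - 1)(t - 9) / -80
  L_3(t) = t(t - 1)(t - 5) / 288
Then P(t) = -4·L_0(t) - 9·L_1(t) - 509·L_2(t) - 2641·L_3(t).
Expanding and collecting terms gives P(t) = -3t^3 - 6t^2 + 4t - 4.
Evaluating at t = 3: P(3) = -127.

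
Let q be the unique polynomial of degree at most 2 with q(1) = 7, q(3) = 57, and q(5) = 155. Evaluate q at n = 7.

301

Forward differences of the values at n = 1, 3, 5:
  q  : 7  57  155
  Δ  : 50  98
  Δ^2: 48
The second differences are constant, confirming degree 2.
Interpolating (Newton forward form) and evaluating at n = 7 gives q(7) = 301.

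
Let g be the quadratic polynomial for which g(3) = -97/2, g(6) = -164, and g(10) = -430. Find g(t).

Using the Lagrange interpolation formula with nodes 3, 6, 10:
  L_0(t) = (t - 6)(t - 10) / 21
  L_1(t) = (t - 3)(t - 10) / -12
  L_2(t) = (t - 3)(t - 6) / 28
Then g(t) = -97/2·L_0(t) - 164·L_1(t) - 430·L_2(t).
Expanding and collecting terms gives g(t) = -4t^2 - (5/2)t - 5.
Check: g(10) = -430. ✓

g(t) = -4t^2 - (5/2)t - 5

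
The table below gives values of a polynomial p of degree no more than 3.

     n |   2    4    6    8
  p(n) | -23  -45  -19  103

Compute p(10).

Write p(n) = an^3 + bn^2 + cn + d. Substituting each data point gives a linear system:
  8a + 4b + 2c + d = -23
  64a + 16b + 4c + d = -45
  216a + 36b + 6c + d = -19
  512a + 64b + 8c + d = 103
Solving the system yields a = 1, b = -6, c = -3, d = -1.
So p(n) = n³ - 6n² - 3n - 1.
Then p(10) = 369.

369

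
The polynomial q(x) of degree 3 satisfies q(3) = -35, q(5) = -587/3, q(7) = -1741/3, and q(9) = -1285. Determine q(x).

Write q(x) = ax^3 + bx^2 + cx + d. Substituting each data point gives a linear system:
  27a + 9b + 3c + d = -35
  125a + 25b + 5c + d = -587/3
  343a + 49b + 7c + d = -1741/3
  729a + 81b + 9c + d = -1285
Solving the system yields a = -2, b = 2, c = 5/3, d = -4.
So q(x) = -2x³ + 2x² + (5/3)x - 4.
Check: q(3) = -35. ✓

q(x) = -2x^3 + 2x^2 + (5/3)x - 4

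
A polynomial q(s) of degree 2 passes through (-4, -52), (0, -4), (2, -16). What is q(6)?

Using the Lagrange interpolation formula with nodes -4, 0, 2:
  L_0(s) = s(s - 2) / 24
  L_1(s) = (s + 4)(s - 2) / -8
  L_2(s) = (s + 4)s / 12
Then q(s) = -52·L_0(s) - 4·L_1(s) - 16·L_2(s).
Expanding and collecting terms gives q(s) = -3s^2 - 4.
Evaluating at s = 6: q(6) = -112.

-112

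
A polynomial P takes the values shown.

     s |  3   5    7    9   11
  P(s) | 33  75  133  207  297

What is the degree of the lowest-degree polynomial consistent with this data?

Forward differences of the values at s = 3, 5, 7, 9, 11:
  P  : 33  75  133  207  297
  Δ  : 42  58  74  90
  Δ^2: 16  16  16
  Δ^3: 0  0
  Δ^4: 0
The second differences are constant (16) and nonzero, while all higher differences vanish, so the minimal degree is 2.

2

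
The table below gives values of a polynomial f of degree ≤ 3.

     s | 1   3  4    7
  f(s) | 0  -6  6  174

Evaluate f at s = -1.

Using the Lagrange interpolation formula with nodes 1, 3, 4, 7:
  L_0(s) = (s - 3)(s - 4)(s - 7) / -36
  L_1(s) = (s - 1)(s - 4)(s - 7) / 8
  L_2(s) = (s - 1)(s - 3)(s - 7) / -9
  L_3(s) = (s - 1)(s - 3)(s - 4) / 72
Then f(s) = 0·L_0(s) - 6·L_1(s) + 6·L_2(s) + 174·L_3(s).
Expanding and collecting terms gives f(s) = s³ - 3s² - 4s + 6.
Evaluating at s = -1: f(-1) = 6.

6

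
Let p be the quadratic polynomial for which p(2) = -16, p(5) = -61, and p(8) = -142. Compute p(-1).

Using the Lagrange interpolation formula with nodes 2, 5, 8:
  L_0(u) = (u - 5)(u - 8) / 18
  L_1(u) = (u - 2)(u - 8) / -9
  L_2(u) = (u - 2)(u - 5) / 18
Then p(u) = -16·L_0(u) - 61·L_1(u) - 142·L_2(u).
Expanding and collecting terms gives p(u) = -2u^2 - u - 6.
Evaluating at u = -1: p(-1) = -7.

-7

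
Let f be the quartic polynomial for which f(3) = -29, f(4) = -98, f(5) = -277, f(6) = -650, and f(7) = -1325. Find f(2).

-10

Using the Lagrange interpolation formula with nodes 3, 4, 5, 6, 7:
  L_0(x) = (x - 4)(x - 5)(x - 6)(x - 7) / 24
  L_1(x) = (x - 3)(x - 5)(x - 6)(x - 7) / -6
  L_2(x) = (x - 3)(x - 4)(x - 6)(x - 7) / 4
  L_3(x) = (x - 3)(x - 4)(x - 5)(x - 7) / -6
  L_4(x) = (x - 3)(x - 4)(x - 5)(x - 6) / 24
Then f(x) = -29·L_0(x) - 98·L_1(x) - 277·L_2(x) - 650·L_3(x) - 1325·L_4(x).
Expanding and collecting terms gives f(x) = -x^4 + 4x^3 - 6x^2 - 2.
Evaluating at x = 2: f(2) = -10.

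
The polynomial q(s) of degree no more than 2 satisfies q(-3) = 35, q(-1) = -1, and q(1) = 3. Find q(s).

Write q(s) = as^2 + bs + c. Substituting each data point gives a linear system:
  9a - 3b + c = 35
  a - b + c = -1
  a + b + c = 3
Solving the system yields a = 5, b = 2, c = -4.
So q(s) = 5s^2 + 2s - 4.
Check: q(1) = 3. ✓

q(s) = 5s^2 + 2s - 4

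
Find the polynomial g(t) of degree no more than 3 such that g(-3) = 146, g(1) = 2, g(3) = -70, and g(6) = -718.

Write g(t) = at^3 + bt^2 + ct + d. Substituting each data point gives a linear system:
  -27a + 9b - 3c + d = 146
  a + b + c + d = 2
  27a + 9b + 3c + d = -70
  216a + 36b + 6c + d = -718
Solving the system yields a = -4, b = 4, c = 0, d = 2.
So g(t) = -4t^3 + 4t^2 + 2.
Check: g(3) = -70. ✓

g(t) = -4t^3 + 4t^2 + 2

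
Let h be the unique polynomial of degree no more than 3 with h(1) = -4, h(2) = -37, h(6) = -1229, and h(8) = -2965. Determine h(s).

h(s) = -6s^3 + s^2 + 6s - 5

Write h(s) = as^3 + bs^2 + cs + d. Substituting each data point gives a linear system:
  a + b + c + d = -4
  8a + 4b + 2c + d = -37
  216a + 36b + 6c + d = -1229
  512a + 64b + 8c + d = -2965
Solving the system yields a = -6, b = 1, c = 6, d = -5.
So h(s) = -6s^3 + s^2 + 6s - 5.
Check: h(1) = -4. ✓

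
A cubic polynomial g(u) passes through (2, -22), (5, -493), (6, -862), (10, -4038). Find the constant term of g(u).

Write g(u) = au^3 + bu^2 + cu + d. Substituting each data point gives a linear system:
  8a + 4b + 2c + d = -22
  125a + 25b + 5c + d = -493
  216a + 36b + 6c + d = -862
  1000a + 100b + 10c + d = -4038
Solving the system yields a = -4, b = -1, c = 6, d = 2.
So g(u) = -4u³ - u² + 6u + 2.
The constant term is 2.

2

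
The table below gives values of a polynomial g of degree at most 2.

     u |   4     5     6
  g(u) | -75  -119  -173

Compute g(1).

-3

Using the Lagrange interpolation formula with nodes 4, 5, 6:
  L_0(u) = (u - 5)(u - 6) / 2
  L_1(u) = (u - 4)(u - 6) / -1
  L_2(u) = (u - 4)(u - 5) / 2
Then g(u) = -75·L_0(u) - 119·L_1(u) - 173·L_2(u).
Expanding and collecting terms gives g(u) = -5u^2 + u + 1.
Evaluating at u = 1: g(1) = -3.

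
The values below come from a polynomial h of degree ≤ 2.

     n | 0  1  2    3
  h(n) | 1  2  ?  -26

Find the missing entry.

On equispaced nodes a degree-2 polynomial has vanishing third forward difference, so
  - h(0) + 3·h(1) - 3·h(2) + h(3) = 0.
Substituting the known values and solving for h(2):
  -3·h(2) = 21
  h(2) = -7.

-7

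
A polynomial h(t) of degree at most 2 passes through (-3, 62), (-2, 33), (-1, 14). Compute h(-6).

Using the Lagrange interpolation formula with nodes -3, -2, -1:
  L_0(t) = (t + 2)(t + 1) / 2
  L_1(t) = (t + 3)(t + 1) / -1
  L_2(t) = (t + 3)(t + 2) / 2
Then h(t) = 62·L_0(t) + 33·L_1(t) + 14·L_2(t).
Expanding and collecting terms gives h(t) = 5t^2 - 4t + 5.
Evaluating at t = -6: h(-6) = 209.

209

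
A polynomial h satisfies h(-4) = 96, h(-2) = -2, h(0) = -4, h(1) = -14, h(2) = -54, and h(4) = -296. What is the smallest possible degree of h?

Divided differences on the nodes -4, -2, 0, 1, 2, 4:
  order 0: 96  -2  -4  -14  -54  -296
  order 1: -49  -1  -10  -40  -121
  order 2: 12  -3  -15  -27
  order 3: -3  -3  -3
  order 4: 0  0
  order 5: 0
The order-3 divided differences are all -3 (nonzero) and every higher order vanishes, so the data lies on a polynomial of degree exactly 3.

3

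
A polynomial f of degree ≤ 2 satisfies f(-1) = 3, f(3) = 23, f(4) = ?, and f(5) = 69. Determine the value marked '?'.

The 3 known points determine the degree-2 polynomial uniquely.
Write f(t) = at^2 + bt + c. Substituting each data point gives a linear system:
  a - b + c = 3
  9a + 3b + c = 23
  25a + 5b + c = 69
Solving the system yields a = 3, b = -1, c = -1.
So f(t) = 3t^2 - t - 1.
Then f(4) = 43.

43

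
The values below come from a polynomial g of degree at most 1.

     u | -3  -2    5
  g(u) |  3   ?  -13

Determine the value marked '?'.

1

The 2 known points determine the degree-1 polynomial uniquely.
Write g(u) = au + b. Substituting each data point gives a linear system:
  -3a + b = 3
  5a + b = -13
Solving the system yields a = -2, b = -3.
So g(u) = -2u - 3.
Then g(-2) = 1.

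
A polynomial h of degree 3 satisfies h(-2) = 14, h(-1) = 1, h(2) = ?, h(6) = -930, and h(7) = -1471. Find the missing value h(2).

-26

The 4 known points determine the degree-3 polynomial uniquely.
Write h(s) = as^3 + bs^2 + cs + d. Substituting each data point gives a linear system:
  -8a + 4b - 2c + d = 14
  -a + b - c + d = 1
  216a + 36b + 6c + d = -930
  343a + 49b + 7c + d = -1471
Solving the system yields a = -4, b = -3, c = 6, d = 6.
So h(s) = -4s^3 - 3s^2 + 6s + 6.
Then h(2) = -26.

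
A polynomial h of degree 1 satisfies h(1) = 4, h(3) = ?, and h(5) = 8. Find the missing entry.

On equispaced nodes a degree-1 polynomial has vanishing second forward difference, so
  h(1) - 2·h(3) + h(5) = 0.
Substituting the known values and solving for h(3):
  -2·h(3) = -12
  h(3) = 6.

6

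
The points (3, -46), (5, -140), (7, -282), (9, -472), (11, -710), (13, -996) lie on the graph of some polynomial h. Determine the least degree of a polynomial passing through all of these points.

2

Forward differences of the values at u = 3, 5, 7, 9, 11, 13:
  h  : -46  -140  -282  -472  -710  -996
  Δ  : -94  -142  -190  -238  -286
  Δ^2: -48  -48  -48  -48
  Δ^3: 0  0  0
  Δ^4: 0  0
  Δ^5: 0
The second differences are constant (-48) and nonzero, while all higher differences vanish, so the minimal degree is 2.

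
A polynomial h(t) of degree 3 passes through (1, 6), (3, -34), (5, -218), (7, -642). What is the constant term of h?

Write h(t) = at^3 + bt^2 + ct + d. Substituting each data point gives a linear system:
  a + b + c + d = 6
  27a + 9b + 3c + d = -34
  125a + 25b + 5c + d = -218
  343a + 49b + 7c + d = -642
Solving the system yields a = -2, b = 0, c = 6, d = 2.
So h(t) = -2t^3 + 6t + 2.
The constant term is 2.

2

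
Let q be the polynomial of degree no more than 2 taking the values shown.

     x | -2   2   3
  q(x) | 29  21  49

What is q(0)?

Write q(x) = ax^2 + bx + c. Substituting each data point gives a linear system:
  4a - 2b + c = 29
  4a + 2b + c = 21
  9a + 3b + c = 49
Solving the system yields a = 6, b = -2, c = 1.
So q(x) = 6x^2 - 2x + 1.
Then q(0) = 1.

1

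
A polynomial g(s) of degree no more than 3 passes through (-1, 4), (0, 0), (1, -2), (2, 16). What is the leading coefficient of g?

Write g(s) = as^3 + bs^2 + cs + d. Substituting each data point gives a linear system:
  -a + b - c + d = 4
  d = 0
  a + b + c + d = -2
  8a + 4b + 2c + d = 16
Solving the system yields a = 3, b = 1, c = -6, d = 0.
So g(s) = 3s^3 + s^2 - 6s.
The leading coefficient is 3.

3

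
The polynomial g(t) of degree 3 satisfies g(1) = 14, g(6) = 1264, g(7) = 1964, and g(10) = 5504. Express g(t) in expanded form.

Write g(t) = at^3 + bt^2 + ct + d. Substituting each data point gives a linear system:
  a + b + c + d = 14
  216a + 36b + 6c + d = 1264
  343a + 49b + 7c + d = 1964
  1000a + 100b + 10c + d = 5504
Solving the system yields a = 5, b = 5, c = 0, d = 4.
So g(t) = 5t³ + 5t² + 4.
Check: g(6) = 1264. ✓

g(t) = 5t^3 + 5t^2 + 4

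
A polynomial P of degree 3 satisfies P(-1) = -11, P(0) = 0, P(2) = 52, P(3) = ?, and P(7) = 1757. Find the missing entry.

153

The 4 known points determine the degree-3 polynomial uniquely.
Write P(t) = at^3 + bt^2 + ct + d. Substituting each data point gives a linear system:
  -a + b - c + d = -11
  d = 0
  8a + 4b + 2c + d = 52
  343a + 49b + 7c + d = 1757
Solving the system yields a = 5, b = 0, c = 6, d = 0.
So P(t) = 5t^3 + 6t.
Then P(3) = 153.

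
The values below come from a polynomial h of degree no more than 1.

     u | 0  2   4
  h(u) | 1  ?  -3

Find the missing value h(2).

-1

On equispaced nodes a degree-1 polynomial has vanishing second forward difference, so
  h(0) - 2·h(2) + h(4) = 0.
Substituting the known values and solving for h(2):
  -2·h(2) = 2
  h(2) = -1.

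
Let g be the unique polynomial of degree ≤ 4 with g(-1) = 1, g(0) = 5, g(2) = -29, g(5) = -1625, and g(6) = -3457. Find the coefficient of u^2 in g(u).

0

Write g(u) = au^4 + bu^3 + cu^2 + du + e. Substituting each data point gives a linear system:
  a - b + c - d + e = 1
  e = 5
  16a + 8b + 4c + 2d + e = -29
  625a + 125b + 25c + 5d + e = -1625
  1296a + 216b + 36c + 6d + e = -3457
Solving the system yields a = -3, b = 2, c = 0, d = -1, e = 5.
So g(u) = -3u^4 + 2u^3 - u + 5.
The coefficient of u^2 is 0.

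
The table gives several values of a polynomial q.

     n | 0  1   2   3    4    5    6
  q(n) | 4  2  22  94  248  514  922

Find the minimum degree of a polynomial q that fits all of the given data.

3

Forward differences of the values at n = 0, 1, 2, 3, 4, 5, 6:
  q  : 4  2  22  94  248  514  922
  Δ  : -2  20  72  154  266  408
  Δ^2: 22  52  82  112  142
  Δ^3: 30  30  30  30
  Δ^4: 0  0  0
  Δ^5: 0  0
  Δ^6: 0
The third differences are constant (30) and nonzero, while all higher differences vanish, so the minimal degree is 3.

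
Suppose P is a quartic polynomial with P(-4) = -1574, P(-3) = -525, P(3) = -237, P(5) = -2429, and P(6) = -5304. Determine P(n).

Using the Lagrange interpolation formula with nodes -4, -3, 3, 5, 6:
  L_0(n) = (n + 3)(n - 3)(n - 5)(n - 6) / 630
  L_1(n) = (n + 4)(n - 3)(n - 5)(n - 6) / -432
  L_2(n) = (n + 4)(n + 3)(n - 5)(n - 6) / 252
  L_3(n) = (n + 4)(n + 3)(n - 3)(n - 6) / -144
  L_4(n) = (n + 4)(n + 3)(n - 3)(n - 5) / 270
Then P(n) = -1574·L_0(n) - 525·L_1(n) - 237·L_2(n) - 2429·L_3(n) - 5304·L_4(n).
Expanding and collecting terms gives P(n) = -5n^4 + 5n^3 + 2n^2 + 3n + 6.
Check: P(-4) = -1574. ✓

P(n) = -5n^4 + 5n^3 + 2n^2 + 3n + 6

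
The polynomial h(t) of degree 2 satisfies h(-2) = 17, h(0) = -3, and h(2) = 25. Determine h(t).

Using the Lagrange interpolation formula with nodes -2, 0, 2:
  L_0(t) = t(t - 2) / 8
  L_1(t) = (t + 2)(t - 2) / -4
  L_2(t) = (t + 2)t / 8
Then h(t) = 17·L_0(t) - 3·L_1(t) + 25·L_2(t).
Expanding and collecting terms gives h(t) = 6t^2 + 2t - 3.
Check: h(-2) = 17. ✓

h(t) = 6t^2 + 2t - 3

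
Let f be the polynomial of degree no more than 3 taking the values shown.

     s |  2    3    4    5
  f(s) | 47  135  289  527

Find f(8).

Forward differences of the values at s = 2, 3, 4, 5:
  f  : 47  135  289  527
  Δ  : 88  154  238
  Δ^2: 66  84
  Δ^3: 18
The third differences are constant, confirming degree 3.
Interpolating (Newton forward form) and evaluating at s = 8 gives f(8) = 1925.

1925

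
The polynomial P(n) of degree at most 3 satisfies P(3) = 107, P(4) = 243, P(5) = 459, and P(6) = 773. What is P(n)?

P(n) = 3n^3 + 4n^2 - 3n - 1

Using the Lagrange interpolation formula with nodes 3, 4, 5, 6:
  L_0(n) = (n - 4)(n - 5)(n - 6) / -6
  L_1(n) = (n - 3)(n - 5)(n - 6) / 2
  L_2(n) = (n - 3)(n - 4)(n - 6) / -2
  L_3(n) = (n - 3)(n - 4)(n - 5) / 6
Then P(n) = 107·L_0(n) + 243·L_1(n) + 459·L_2(n) + 773·L_3(n).
Expanding and collecting terms gives P(n) = 3n^3 + 4n^2 - 3n - 1.
Check: P(4) = 243. ✓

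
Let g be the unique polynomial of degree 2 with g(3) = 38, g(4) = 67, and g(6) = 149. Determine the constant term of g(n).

-1

Write g(n) = an^2 + bn + c. Substituting each data point gives a linear system:
  9a + 3b + c = 38
  16a + 4b + c = 67
  36a + 6b + c = 149
Solving the system yields a = 4, b = 1, c = -1.
So g(n) = 4n² + n - 1.
The constant term is -1.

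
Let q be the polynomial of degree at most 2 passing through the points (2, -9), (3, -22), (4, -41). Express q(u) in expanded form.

q(u) = -3u^2 + 2u - 1

Write q(u) = au^2 + bu + c. Substituting each data point gives a linear system:
  4a + 2b + c = -9
  9a + 3b + c = -22
  16a + 4b + c = -41
Solving the system yields a = -3, b = 2, c = -1.
So q(u) = -3u^2 + 2u - 1.
Check: q(3) = -22. ✓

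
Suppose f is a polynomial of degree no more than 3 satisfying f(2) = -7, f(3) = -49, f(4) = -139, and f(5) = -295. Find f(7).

Write f(u) = au^3 + bu^2 + cu + d. Substituting each data point gives a linear system:
  8a + 4b + 2c + d = -7
  27a + 9b + 3c + d = -49
  64a + 16b + 4c + d = -139
  125a + 25b + 5c + d = -295
Solving the system yields a = -3, b = 3, c = 0, d = 5.
So f(u) = -3u^3 + 3u^2 + 5.
Then f(7) = -877.

-877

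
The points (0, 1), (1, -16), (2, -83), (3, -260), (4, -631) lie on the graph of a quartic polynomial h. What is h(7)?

Using the Lagrange interpolation formula with nodes 0, 1, 2, 3, 4:
  L_0(n) = (n - 1)(n - 2)(n - 3)(n - 4) / 24
  L_1(n) = n(n - 2)(n - 3)(n - 4) / -6
  L_2(n) = n(n - 1)(n - 3)(n - 4) / 4
  L_3(n) = n(n - 1)(n - 2)(n - 4) / -6
  L_4(n) = n(n - 1)(n - 2)(n - 3) / 24
Then h(n) = 1·L_0(n) - 16·L_1(n) - 83·L_2(n) - 260·L_3(n) - 631·L_4(n).
Expanding and collecting terms gives h(n) = -n^4 - 4n^3 - 6n^2 - 6n + 1.
Evaluating at n = 7: h(7) = -4108.

-4108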